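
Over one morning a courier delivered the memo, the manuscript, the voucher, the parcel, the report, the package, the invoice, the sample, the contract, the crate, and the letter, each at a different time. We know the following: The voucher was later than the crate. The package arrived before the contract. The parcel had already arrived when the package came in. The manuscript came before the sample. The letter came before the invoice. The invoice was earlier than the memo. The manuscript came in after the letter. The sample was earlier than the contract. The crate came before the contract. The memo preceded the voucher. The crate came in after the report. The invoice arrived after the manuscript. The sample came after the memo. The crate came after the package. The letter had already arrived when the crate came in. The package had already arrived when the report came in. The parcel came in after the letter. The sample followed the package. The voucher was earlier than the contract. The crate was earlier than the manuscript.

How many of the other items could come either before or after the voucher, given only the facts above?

1

Forced before the voucher: the crate, the invoice, the letter, the manuscript, the memo, the package, the parcel, and the report; forced after the voucher: the contract.
That leaves the sample with no forced order relative to the voucher — 1.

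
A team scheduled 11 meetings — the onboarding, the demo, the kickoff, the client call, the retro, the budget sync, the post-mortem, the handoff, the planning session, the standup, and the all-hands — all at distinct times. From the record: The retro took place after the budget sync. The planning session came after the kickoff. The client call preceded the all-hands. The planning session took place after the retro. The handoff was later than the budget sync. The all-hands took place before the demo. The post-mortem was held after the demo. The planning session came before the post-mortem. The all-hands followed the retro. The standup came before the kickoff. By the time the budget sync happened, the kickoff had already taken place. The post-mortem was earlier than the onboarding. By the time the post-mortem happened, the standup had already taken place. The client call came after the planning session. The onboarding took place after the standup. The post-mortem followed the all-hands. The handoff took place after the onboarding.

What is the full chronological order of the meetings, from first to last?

the standup, the kickoff, the budget sync, the retro, the planning session, the client call, the all-hands, the demo, the post-mortem, the onboarding, the handoff

The constraints fix every adjacent pair, so only one ordering works:
the standup → the kickoff → the budget sync → the retro → the planning session → the client call → the all-hands → the demo → the post-mortem → the onboarding → the handoff.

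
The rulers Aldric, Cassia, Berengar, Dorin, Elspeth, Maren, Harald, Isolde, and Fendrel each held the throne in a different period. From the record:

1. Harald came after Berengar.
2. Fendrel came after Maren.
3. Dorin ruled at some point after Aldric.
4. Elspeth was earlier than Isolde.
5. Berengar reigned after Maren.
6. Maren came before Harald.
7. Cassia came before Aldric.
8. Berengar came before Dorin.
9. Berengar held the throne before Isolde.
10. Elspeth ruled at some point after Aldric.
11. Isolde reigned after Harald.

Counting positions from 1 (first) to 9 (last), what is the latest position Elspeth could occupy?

Elspeth must come before Isolde — 1 ruler forced after them.
Everything else can be placed before Elspeth in some valid order, so Elspeth can sit as late as position 9 − 1 = 8.

8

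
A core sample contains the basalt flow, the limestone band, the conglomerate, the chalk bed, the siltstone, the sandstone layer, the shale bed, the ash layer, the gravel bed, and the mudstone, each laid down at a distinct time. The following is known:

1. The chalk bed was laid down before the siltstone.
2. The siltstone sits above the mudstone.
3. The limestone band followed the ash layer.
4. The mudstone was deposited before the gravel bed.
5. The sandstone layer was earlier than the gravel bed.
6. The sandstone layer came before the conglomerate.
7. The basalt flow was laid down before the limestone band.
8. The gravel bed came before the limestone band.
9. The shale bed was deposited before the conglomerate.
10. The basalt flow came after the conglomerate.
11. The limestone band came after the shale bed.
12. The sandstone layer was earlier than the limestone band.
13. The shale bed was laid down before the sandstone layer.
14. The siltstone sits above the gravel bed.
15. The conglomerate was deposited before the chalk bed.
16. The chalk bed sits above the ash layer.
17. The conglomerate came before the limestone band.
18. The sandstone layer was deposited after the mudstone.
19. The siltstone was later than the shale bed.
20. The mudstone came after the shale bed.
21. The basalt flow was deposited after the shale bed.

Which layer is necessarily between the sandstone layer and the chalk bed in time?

Tracing the constraints gives the sandstone layer → the conglomerate → the chalk bed, so the conglomerate sits after the sandstone layer and before the chalk bed.
No other layer is forced both after the sandstone layer and before the chalk bed.

the conglomerate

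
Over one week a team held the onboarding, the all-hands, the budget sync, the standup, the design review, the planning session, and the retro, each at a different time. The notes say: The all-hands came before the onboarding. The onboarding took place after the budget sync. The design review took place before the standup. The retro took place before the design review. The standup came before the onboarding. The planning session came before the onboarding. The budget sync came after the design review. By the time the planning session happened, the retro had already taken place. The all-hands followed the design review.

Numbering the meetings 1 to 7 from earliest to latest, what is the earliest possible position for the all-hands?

3

The design review and the retro must both come before the all-hands — 2 forced predecessors.
Nothing else is forced ahead of the all-hands, so its earliest slot is position 2 + 1 = 3.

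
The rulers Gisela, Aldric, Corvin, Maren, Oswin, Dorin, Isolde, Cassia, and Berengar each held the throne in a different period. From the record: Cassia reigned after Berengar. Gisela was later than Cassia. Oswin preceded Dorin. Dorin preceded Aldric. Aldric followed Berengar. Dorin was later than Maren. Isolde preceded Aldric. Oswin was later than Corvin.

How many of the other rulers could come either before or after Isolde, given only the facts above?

Forced after Isolde: Aldric.
That leaves Berengar, Cassia, Corvin, Dorin, Gisela, Maren, and Oswin with no forced order relative to Isolde — 7.

7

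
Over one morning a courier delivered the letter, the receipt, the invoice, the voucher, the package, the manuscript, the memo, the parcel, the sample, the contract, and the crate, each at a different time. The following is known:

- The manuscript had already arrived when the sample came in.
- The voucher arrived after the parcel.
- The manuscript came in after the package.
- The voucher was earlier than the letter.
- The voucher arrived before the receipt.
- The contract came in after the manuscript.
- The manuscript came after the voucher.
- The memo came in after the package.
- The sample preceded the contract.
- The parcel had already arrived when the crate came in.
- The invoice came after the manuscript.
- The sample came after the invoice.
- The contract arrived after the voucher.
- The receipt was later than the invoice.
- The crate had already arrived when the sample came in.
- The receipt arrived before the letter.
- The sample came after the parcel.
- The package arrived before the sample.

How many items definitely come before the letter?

6

Directly stated before the letter: the receipt and the voucher.
The invoice reaches the letter via the invoice → the receipt → the letter.
The manuscript reaches the letter via the manuscript → the invoice → the receipt → the letter.
The package reaches the letter via the package → the manuscript → the invoice → the receipt → the letter.
Likewise the parcel reaches the letter by chaining the stated constraints.
No chain forces the contract (or any of the others) ahead of the letter.
That's the invoice, the manuscript, the package, the parcel, the receipt, and the voucher — 6 in all.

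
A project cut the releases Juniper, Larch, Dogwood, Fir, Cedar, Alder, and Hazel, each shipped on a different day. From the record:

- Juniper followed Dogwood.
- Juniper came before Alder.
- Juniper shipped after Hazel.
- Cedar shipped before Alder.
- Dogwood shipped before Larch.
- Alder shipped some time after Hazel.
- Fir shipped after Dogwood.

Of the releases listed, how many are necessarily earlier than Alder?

4

Directly stated before Alder: Cedar, Hazel, and Juniper.
Dogwood reaches Alder via Dogwood → Juniper → Alder.
No chain forces Larch (or any of the others) ahead of Alder.
That's Cedar, Dogwood, Hazel, and Juniper — 4 in all.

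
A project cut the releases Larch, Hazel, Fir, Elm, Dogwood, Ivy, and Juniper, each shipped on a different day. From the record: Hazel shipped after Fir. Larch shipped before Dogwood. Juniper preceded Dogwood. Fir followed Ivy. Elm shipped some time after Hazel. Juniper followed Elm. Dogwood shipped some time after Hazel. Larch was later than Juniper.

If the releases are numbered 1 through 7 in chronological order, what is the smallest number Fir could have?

2

Ivy must come before Fir — 1 forced predecessor.
Nothing else is forced ahead of Fir, so its earliest slot is position 1 + 1 = 2.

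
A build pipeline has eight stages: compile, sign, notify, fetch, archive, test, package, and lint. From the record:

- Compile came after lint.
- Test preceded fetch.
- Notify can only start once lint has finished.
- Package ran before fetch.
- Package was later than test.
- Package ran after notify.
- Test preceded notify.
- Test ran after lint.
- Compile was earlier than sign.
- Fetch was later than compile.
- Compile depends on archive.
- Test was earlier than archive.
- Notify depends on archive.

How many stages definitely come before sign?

Directly stated before sign: compile.
Archive reaches sign via archive → compile → sign.
Lint reaches sign via lint → compile → sign.
Test reaches sign via test → archive → compile → sign.
No chain forces notify (or any of the others) ahead of sign.
That's archive, compile, lint, and test — 4 in all.

4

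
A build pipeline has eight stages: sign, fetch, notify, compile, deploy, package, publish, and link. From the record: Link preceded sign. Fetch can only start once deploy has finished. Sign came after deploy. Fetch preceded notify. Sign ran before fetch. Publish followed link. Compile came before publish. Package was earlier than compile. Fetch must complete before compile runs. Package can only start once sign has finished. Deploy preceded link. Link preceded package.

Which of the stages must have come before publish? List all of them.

compile, deploy, fetch, link, package, sign

Directly stated before publish: compile and link.
Deploy reaches publish via deploy → link → publish.
Fetch reaches publish via fetch → compile → publish.
Package reaches publish via package → compile → publish.
Likewise sign reaches publish by chaining the stated constraints.
No chain forces notify ahead of publish.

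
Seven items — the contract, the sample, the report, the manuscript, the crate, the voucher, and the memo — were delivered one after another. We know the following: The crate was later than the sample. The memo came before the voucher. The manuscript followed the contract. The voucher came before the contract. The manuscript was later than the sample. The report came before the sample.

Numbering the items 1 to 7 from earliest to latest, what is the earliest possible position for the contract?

The memo and the voucher must both come before the contract — 2 forced predecessors.
Nothing else is forced ahead of the contract, so its earliest slot is position 2 + 1 = 3.

3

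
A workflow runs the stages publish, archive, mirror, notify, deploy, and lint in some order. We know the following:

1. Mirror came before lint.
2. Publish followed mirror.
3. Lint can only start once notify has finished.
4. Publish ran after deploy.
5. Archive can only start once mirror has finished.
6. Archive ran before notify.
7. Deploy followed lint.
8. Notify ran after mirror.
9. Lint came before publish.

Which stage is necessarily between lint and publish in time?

Tracing the constraints gives lint → deploy → publish, so deploy sits after lint and before publish.
No other stage is forced both after lint and before publish.

deploy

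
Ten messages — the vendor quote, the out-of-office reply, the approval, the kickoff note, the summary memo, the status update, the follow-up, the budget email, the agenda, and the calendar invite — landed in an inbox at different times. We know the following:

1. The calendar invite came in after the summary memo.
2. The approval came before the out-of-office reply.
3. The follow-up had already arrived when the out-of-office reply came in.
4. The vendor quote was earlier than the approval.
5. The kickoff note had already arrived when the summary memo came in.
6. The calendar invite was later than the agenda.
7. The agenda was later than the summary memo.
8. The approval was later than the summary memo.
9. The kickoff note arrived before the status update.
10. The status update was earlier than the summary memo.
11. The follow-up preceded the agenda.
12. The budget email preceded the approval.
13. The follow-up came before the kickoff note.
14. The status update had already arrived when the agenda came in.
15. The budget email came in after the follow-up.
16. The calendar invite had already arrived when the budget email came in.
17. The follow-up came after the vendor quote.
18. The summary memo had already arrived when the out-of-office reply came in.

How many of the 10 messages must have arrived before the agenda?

5

Directly stated before the agenda: the follow-up, the status update, and the summary memo.
The kickoff note reaches the agenda via the kickoff note → the summary memo → the agenda.
The vendor quote reaches the agenda via the vendor quote → the follow-up → the agenda.
No chain forces the calendar invite (or any of the others) ahead of the agenda.
That's the follow-up, the kickoff note, the status update, the summary memo, and the vendor quote — 5 in all.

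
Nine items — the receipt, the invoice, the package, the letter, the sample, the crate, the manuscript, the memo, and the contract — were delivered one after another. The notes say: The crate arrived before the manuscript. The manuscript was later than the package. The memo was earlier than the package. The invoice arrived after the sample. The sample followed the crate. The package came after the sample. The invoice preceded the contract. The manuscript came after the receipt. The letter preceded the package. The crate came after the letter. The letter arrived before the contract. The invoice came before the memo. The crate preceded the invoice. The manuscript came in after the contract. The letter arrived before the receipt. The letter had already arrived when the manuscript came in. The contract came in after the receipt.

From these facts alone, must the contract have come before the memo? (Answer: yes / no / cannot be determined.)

cannot be determined

No chain of stated constraints runs from the contract to the memo, and none runs from the memo to the contract either.
So the relative order of the contract and the memo is not fixed by the given facts.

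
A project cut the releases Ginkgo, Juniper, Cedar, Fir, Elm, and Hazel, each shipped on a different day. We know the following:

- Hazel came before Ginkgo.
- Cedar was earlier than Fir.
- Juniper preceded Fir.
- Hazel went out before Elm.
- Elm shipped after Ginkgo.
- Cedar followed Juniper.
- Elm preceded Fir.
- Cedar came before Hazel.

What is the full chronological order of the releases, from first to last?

Juniper, Cedar, Hazel, Ginkgo, Elm, Fir

The constraints fix every adjacent pair, so only one ordering works:
Juniper → Cedar → Hazel → Ginkgo → Elm → Fir.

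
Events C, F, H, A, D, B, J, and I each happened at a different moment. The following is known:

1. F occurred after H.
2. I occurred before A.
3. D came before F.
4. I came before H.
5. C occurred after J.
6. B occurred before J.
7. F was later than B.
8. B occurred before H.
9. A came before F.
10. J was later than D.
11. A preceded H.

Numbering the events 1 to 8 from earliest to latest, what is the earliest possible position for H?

4

A, B, and I must all come before H — 3 forced predecessors.
Nothing else is forced ahead of H, so its earliest slot is position 3 + 1 = 4.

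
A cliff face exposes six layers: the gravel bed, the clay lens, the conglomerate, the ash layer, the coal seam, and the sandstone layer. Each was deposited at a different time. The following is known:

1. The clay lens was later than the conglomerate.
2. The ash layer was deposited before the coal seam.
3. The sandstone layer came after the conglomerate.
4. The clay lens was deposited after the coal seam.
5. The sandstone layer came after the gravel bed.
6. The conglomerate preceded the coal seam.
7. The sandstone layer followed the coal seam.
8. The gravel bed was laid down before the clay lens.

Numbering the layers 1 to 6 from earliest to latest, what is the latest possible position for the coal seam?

The coal seam must come before the clay lens and the sandstone layer — 2 layers forced after it.
Everything else can be placed before the coal seam in some valid order, so the coal seam can sit as late as position 6 − 2 = 4.

4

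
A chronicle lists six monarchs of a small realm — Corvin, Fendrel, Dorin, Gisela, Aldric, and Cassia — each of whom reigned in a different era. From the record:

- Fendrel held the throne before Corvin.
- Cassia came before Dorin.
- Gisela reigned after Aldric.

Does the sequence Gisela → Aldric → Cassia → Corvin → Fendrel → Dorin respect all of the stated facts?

The constraints require Fendrel before Corvin, but in the proposed sequence Corvin appears ahead of Fendrel. That one violation is enough.

no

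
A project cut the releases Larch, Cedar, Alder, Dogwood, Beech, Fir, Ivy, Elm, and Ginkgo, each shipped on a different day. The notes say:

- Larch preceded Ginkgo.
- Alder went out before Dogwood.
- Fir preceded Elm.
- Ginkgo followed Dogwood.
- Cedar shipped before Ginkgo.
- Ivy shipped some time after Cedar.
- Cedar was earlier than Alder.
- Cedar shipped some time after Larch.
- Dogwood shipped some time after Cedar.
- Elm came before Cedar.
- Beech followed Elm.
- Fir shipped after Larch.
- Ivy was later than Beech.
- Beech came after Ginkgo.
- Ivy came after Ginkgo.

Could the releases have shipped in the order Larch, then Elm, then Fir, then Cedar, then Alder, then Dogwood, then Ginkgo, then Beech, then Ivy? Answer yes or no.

The constraints require Fir before Elm, but in the proposed sequence Elm appears ahead of Fir. That one violation is enough.

no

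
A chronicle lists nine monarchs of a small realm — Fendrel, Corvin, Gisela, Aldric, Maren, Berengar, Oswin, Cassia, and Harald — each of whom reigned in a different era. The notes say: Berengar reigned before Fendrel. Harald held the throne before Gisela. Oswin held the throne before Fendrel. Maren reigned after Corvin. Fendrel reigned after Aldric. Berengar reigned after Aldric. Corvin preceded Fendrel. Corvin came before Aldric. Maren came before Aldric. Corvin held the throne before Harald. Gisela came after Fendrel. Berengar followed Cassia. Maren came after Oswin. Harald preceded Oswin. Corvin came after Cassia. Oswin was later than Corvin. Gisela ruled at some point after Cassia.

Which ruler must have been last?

Gisela

Every other ruler has a chain of constraints placing them before Gisela, so Gisela is last.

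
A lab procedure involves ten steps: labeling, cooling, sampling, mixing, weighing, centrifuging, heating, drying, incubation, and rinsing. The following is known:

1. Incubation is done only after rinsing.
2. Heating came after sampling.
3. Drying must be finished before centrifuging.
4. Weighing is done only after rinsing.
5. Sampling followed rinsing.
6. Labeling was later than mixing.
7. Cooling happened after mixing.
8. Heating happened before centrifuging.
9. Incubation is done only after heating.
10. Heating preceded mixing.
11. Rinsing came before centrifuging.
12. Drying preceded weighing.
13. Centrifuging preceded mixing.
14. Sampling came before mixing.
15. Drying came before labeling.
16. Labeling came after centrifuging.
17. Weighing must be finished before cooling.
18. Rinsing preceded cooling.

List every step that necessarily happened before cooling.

centrifuging, drying, heating, mixing, rinsing, sampling, weighing

Directly stated before cooling: mixing, rinsing, and weighing.
Centrifuging reaches cooling via centrifuging → mixing → cooling.
Drying reaches cooling via drying → weighing → cooling.
Heating reaches cooling via heating → mixing → cooling.
Likewise sampling reaches cooling by chaining the stated constraints.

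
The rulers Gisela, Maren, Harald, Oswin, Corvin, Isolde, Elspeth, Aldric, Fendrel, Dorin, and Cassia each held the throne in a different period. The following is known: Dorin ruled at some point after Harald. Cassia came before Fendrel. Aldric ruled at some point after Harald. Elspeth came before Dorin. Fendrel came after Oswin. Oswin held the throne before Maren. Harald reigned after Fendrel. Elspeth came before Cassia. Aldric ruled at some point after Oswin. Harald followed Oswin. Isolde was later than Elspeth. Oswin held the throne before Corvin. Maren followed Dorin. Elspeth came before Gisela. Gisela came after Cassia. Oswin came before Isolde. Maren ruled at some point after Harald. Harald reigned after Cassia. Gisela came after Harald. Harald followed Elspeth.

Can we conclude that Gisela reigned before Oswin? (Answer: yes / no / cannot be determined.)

Tracing the constraints gives Oswin → Harald → Gisela, so Oswin must come before Gisela.
That means Gisela cannot be before Oswin.

no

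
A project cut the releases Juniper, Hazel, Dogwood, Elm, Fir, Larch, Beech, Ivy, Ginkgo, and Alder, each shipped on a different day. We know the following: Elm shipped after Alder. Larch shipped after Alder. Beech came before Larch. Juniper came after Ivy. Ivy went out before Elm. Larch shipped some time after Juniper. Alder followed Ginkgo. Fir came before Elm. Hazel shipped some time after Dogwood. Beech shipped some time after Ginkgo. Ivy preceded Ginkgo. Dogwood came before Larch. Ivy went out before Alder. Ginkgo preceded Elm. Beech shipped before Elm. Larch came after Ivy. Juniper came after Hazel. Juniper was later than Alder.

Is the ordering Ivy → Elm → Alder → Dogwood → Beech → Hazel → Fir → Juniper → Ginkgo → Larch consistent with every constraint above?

The constraints require Ginkgo before Beech, but in the proposed sequence Beech appears ahead of Ginkgo. That one violation is enough.

no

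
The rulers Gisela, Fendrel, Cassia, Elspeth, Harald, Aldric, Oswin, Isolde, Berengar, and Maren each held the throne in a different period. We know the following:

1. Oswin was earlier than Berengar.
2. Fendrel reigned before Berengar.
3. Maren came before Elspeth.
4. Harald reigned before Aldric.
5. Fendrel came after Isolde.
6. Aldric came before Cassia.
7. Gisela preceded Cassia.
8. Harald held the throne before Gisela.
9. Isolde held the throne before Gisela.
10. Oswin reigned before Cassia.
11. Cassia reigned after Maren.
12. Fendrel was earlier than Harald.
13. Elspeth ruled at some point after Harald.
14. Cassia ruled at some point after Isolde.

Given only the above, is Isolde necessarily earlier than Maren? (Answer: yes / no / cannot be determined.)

cannot be determined

No chain of stated constraints runs from Isolde to Maren, and none runs from Maren to Isolde either.
So the relative order of Isolde and Maren is not fixed by the given facts.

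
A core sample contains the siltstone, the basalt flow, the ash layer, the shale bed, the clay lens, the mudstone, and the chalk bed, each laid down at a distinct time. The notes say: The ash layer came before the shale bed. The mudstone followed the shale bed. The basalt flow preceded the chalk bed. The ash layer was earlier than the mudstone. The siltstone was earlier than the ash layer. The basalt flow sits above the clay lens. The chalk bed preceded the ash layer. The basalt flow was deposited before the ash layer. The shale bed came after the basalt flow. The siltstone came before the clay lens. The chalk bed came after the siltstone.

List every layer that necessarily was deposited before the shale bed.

Directly stated before the shale bed: the ash layer and the basalt flow.
The chalk bed reaches the shale bed via the chalk bed → the ash layer → the shale bed.
The clay lens reaches the shale bed via the clay lens → the basalt flow → the shale bed.
The siltstone reaches the shale bed via the siltstone → the ash layer → the shale bed.

the ash layer, the basalt flow, the chalk bed, the clay lens, the siltstone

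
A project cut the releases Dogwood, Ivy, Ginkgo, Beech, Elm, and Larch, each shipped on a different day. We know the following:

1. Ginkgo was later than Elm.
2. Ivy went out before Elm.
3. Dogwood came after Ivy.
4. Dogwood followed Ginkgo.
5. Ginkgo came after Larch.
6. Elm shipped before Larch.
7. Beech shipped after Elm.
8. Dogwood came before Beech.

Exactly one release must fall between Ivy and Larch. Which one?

Elm

Tracing the constraints gives Ivy → Elm → Larch, so Elm sits after Ivy and before Larch.
No other release is forced both after Ivy and before Larch.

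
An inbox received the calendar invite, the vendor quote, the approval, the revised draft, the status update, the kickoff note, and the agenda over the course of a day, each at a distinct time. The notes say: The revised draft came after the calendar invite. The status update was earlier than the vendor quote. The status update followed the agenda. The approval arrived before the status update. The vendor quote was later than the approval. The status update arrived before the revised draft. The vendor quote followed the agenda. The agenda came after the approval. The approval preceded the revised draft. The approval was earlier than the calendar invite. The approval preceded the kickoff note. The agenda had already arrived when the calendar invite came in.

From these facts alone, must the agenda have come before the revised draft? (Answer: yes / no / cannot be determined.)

yes

Chain the constraints: the agenda → the status update → the revised draft. Each link is directly stated, so the agenda comes before the revised draft.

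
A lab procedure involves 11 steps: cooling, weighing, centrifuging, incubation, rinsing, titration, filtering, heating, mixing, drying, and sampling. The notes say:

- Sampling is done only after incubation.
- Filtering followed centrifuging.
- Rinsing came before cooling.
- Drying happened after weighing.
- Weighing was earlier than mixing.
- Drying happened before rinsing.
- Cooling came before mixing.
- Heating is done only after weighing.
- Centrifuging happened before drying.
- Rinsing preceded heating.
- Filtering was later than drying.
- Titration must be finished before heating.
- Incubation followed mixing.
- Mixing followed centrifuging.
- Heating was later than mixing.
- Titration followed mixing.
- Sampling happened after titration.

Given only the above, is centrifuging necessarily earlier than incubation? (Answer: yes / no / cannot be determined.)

yes

Chain the constraints: centrifuging → mixing → incubation. Each link is directly stated, so centrifuging comes before incubation.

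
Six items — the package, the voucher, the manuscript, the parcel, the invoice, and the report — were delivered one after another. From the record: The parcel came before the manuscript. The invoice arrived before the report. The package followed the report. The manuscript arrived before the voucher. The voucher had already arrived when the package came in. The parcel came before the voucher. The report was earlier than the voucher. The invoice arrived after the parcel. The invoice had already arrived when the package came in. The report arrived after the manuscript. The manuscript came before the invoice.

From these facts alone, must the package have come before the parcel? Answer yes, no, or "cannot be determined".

no

Tracing the constraints gives the parcel → the invoice → the package, so the parcel must come before the package.
That means the package cannot be before the parcel.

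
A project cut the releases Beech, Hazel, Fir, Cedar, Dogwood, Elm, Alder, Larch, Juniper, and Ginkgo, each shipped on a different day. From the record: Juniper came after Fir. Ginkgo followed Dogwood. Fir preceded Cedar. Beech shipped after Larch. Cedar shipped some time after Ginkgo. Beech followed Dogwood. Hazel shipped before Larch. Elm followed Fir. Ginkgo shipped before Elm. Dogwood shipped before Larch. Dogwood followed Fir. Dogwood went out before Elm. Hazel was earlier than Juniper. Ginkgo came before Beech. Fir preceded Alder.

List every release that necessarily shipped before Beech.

Directly stated before Beech: Dogwood, Ginkgo, and Larch.
Fir reaches Beech via Fir → Dogwood → Beech.
Hazel reaches Beech via Hazel → Larch → Beech.
No chain forces Cedar (or any of the others) ahead of Beech.

Dogwood, Fir, Ginkgo, Hazel, Larch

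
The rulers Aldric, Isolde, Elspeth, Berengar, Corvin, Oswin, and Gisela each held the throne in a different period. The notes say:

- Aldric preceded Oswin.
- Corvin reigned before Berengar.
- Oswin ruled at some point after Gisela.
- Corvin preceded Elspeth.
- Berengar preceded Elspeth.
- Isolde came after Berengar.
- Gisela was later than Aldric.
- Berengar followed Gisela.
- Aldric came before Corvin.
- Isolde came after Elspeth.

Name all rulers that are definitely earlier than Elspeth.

Aldric, Berengar, Corvin, Gisela

Directly stated before Elspeth: Berengar and Corvin.
Aldric reaches Elspeth via Aldric → Corvin → Elspeth.
Gisela reaches Elspeth via Gisela → Berengar → Elspeth.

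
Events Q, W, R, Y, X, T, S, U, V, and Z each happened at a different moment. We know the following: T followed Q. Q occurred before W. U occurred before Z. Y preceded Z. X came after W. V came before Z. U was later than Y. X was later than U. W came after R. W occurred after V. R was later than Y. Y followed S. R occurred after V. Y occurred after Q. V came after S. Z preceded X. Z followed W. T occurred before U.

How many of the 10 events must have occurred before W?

5

Directly stated before W: Q, R, and V.
S reaches W via S → V → W.
Y reaches W via Y → R → W.
That's Q, R, S, V, and Y — 5 in all.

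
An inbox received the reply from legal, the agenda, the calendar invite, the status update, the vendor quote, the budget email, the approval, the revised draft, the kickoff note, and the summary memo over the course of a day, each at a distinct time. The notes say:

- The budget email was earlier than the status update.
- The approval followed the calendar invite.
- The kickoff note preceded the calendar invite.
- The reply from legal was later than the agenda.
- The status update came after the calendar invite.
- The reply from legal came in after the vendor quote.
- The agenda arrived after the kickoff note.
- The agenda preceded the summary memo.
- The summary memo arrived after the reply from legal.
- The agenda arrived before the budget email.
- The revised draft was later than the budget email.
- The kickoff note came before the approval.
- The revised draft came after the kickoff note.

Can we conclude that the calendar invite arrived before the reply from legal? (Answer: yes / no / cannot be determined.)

No chain of stated constraints runs from the calendar invite to the reply from legal, and none runs from the reply from legal to the calendar invite either.
So the relative order of the calendar invite and the reply from legal is not fixed by the given facts.

cannot be determined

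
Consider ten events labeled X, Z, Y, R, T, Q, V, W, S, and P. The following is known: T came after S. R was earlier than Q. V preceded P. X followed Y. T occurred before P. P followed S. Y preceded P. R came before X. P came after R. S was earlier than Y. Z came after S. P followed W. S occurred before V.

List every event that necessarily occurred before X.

Directly stated before X: R and Y.
S reaches X via S → Y → X.

R, S, Y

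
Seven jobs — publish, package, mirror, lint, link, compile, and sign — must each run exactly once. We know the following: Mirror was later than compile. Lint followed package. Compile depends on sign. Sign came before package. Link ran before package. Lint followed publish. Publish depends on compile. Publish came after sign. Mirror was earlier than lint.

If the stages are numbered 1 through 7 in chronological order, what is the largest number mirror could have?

6

Mirror must come before lint — 1 stage forced after it.
Everything else can be placed before mirror in some valid order, so mirror can sit as late as position 7 − 1 = 6.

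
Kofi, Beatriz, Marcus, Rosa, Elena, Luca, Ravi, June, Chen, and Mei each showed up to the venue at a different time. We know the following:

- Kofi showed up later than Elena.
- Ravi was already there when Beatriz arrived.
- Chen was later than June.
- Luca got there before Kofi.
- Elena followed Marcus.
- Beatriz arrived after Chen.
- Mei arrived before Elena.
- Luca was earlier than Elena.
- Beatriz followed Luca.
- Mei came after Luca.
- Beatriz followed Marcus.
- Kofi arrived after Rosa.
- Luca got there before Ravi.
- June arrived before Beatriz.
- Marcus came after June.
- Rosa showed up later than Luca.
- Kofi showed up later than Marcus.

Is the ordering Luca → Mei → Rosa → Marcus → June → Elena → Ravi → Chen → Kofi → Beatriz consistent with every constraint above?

The constraints require June before Marcus, but in the proposed sequence Marcus appears ahead of June. That one violation is enough.

no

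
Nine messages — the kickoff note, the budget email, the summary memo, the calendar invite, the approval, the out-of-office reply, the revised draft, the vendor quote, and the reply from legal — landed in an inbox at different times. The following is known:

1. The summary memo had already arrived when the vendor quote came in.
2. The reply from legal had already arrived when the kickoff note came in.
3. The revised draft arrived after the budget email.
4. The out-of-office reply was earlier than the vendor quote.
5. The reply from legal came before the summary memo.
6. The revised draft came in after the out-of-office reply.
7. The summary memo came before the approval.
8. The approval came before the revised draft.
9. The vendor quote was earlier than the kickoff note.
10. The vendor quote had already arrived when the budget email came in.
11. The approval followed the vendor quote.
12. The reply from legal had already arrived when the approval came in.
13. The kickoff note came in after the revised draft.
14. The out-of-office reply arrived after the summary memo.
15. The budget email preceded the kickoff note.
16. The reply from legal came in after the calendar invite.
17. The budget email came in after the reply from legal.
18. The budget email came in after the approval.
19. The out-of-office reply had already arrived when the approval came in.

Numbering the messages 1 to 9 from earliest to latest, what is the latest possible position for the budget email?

7

The budget email must come before the kickoff note and the revised draft — 2 messages forced after it.
Everything else can be placed before the budget email in some valid order, so the budget email can sit as late as position 9 − 2 = 7.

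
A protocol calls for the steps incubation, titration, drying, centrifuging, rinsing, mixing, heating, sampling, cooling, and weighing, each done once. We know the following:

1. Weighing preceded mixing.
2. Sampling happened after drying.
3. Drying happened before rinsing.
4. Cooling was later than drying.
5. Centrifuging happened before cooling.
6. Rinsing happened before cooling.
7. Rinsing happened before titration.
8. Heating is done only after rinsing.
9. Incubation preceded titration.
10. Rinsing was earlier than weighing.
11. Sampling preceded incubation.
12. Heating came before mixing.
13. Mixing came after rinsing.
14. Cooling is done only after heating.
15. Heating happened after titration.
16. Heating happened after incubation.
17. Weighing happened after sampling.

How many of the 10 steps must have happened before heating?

Directly stated before heating: incubation, rinsing, and titration.
Drying reaches heating via drying → rinsing → heating.
Sampling reaches heating via sampling → incubation → heating.
No chain forces centrifuging (or any of the others) ahead of heating.
That's drying, incubation, rinsing, sampling, and titration — 5 in all.

5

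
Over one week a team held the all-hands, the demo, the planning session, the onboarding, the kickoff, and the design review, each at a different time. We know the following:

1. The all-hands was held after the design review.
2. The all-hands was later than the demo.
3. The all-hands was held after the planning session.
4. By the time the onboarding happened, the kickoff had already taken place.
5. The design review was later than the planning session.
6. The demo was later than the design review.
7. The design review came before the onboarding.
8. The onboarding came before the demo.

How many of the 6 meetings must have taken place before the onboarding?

Directly stated before the onboarding: the design review and the kickoff.
The planning session reaches the onboarding via the planning session → the design review → the onboarding.
That's the design review, the kickoff, and the planning session — 3 in all.

3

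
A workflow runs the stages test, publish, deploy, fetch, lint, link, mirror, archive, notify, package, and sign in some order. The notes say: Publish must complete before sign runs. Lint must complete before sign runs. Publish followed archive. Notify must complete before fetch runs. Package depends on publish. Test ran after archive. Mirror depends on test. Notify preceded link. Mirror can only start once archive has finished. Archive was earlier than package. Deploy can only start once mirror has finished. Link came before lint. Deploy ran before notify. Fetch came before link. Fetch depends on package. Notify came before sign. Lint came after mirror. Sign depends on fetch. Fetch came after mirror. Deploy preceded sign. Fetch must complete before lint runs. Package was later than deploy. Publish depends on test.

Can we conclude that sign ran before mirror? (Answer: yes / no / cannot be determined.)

no

Tracing the constraints gives mirror → lint → sign, so mirror must come before sign.
That means sign cannot be before mirror.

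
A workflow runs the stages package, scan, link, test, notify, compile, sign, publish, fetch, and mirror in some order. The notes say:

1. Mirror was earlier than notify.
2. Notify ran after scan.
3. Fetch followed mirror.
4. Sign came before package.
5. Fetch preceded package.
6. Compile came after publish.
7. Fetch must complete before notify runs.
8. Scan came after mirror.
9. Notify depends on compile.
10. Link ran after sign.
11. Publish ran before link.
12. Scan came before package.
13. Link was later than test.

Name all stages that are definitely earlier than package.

Directly stated before package: fetch, scan, and sign.
Mirror reaches package via mirror → fetch → package.

fetch, mirror, scan, sign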